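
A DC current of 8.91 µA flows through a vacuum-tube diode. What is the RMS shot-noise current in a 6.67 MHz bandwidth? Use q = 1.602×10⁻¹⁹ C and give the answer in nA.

I_n = √(2qI·B)
2qI·B = 2 × 1.602×10⁻¹⁹ × 8.91×10⁻⁶ × 6.67×10⁶ = 1.90×10⁻¹⁷ A²
I_n = √(1.90×10⁻¹⁷) = 4.36×10⁻⁹ A = 4.36 nA

4.36 nA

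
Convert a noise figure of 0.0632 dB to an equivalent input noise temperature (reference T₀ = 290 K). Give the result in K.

4.25 K

F = 10^(0.0632/10) = 1.01466
T_e = (F − 1)·T₀ = (1.01466 − 1) × 290 = 4.25 K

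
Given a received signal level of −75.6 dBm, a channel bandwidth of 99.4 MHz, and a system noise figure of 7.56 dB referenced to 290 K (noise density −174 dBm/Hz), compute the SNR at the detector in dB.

Noise floor: N = −174 + 10 log₁₀(B) + NF
10 log₁₀(9.94×10⁷) = 79.97 dB
N = −174 + 79.97 + 7.56 = −86.47 dBm
SNR = P_sig − N = −75.6 − (−86.47) = 10.87 dB → 10.9 dB

10.9 dB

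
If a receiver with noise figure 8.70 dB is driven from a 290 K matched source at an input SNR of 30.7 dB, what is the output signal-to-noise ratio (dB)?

By definition F = SNR_in/SNR_out, so in dB: SNR_out = SNR_in − NF
SNR_out = 30.7 − 8.70 = 22.00 dB

22.00 dB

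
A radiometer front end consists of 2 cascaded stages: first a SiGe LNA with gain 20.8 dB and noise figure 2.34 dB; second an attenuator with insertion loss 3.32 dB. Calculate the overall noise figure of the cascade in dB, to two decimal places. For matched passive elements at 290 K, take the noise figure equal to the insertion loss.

2.36 dB

Convert to linear (a loss of L dB is a gain of −L dB): F_i = 10^(NF_i/10), G_i = 10^(G_i,dB/10)
  Stage 1: F_1 = 10^(2.34/10) = 1.714, G_1 = 10^(20.8/10) = 120.2
  Stage 2: F_2 = 10^(3.32/10) = 2.148, G_2 = 10^(−3.32/10) = 0.4656
Friis cascade:
  F = 1.714 + (2.148 − 1)/120.2 = 1.724
NF = 10 log₁₀(1.724) = 2.36 dB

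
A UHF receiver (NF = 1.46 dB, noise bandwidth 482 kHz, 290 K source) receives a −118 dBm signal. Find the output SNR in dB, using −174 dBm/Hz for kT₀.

−2.3 dB

Noise floor: N = −174 + 10 log₁₀(B) + NF
10 log₁₀(4.82×10⁵) = 56.83 dB
N = −174 + 56.83 + 1.46 = −115.71 dBm
SNR = P_sig − N = −118 − (−115.71) = −2.29 dB → −2.3 dB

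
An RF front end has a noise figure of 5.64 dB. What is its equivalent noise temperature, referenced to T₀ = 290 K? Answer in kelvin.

773 K

F = 10^(5.64/10) = 3.66438
T_e = (F − 1)·T₀ = (3.66438 − 1) × 290 = 773 K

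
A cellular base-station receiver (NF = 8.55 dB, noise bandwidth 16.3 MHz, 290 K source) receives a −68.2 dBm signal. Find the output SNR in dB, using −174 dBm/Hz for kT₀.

25.1 dB

Noise floor: N = −174 + 10 log₁₀(B) + NF
10 log₁₀(1.63×10⁷) = 72.12 dB
N = −174 + 72.12 + 8.55 = −93.33 dBm
SNR = P_sig − N = −68.2 − (−93.33) = 25.13 dB → 25.1 dB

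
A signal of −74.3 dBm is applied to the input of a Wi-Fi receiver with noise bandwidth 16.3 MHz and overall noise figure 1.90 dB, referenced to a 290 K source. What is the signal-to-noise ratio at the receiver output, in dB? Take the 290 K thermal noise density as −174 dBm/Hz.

Noise floor: N = −174 + 10 log₁₀(B) + NF
10 log₁₀(1.63×10⁷) = 72.12 dB
N = −174 + 72.12 + 1.90 = −99.98 dBm
SNR = P_sig − N = −74.3 − (−99.98) = 25.68 dB → 25.7 dB

25.7 dB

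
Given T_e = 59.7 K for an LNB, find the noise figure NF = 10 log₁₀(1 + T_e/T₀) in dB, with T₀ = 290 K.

0.813 dB

F = 1 + T_e/T₀ = 1 + 59.7/290 = 1.20586
NF = 10 log₁₀(1.20586) = 0.813 dB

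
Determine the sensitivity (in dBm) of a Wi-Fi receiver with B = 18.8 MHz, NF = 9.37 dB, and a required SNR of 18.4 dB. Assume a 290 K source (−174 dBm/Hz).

−73.5 dBm

Sensitivity = −174 + 10 log₁₀(B) + NF + SNR_min
= −174 + 72.74 + 9.37 + 18.4
= −73.49 dBm → −73.5 dBm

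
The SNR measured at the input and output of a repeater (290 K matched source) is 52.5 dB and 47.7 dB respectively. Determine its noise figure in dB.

4.8 dB

NF (dB) = SNR_in(dB) − SNR_out(dB) when the source is at T₀
NF = 52.5 − 47.7 = 4.8 dB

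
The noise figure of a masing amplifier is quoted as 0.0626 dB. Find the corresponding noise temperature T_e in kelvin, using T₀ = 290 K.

F = 10^(0.0626/10) = 1.01452
T_e = (F − 1)·T₀ = (1.01452 − 1) × 290 = 4.21 K

4.21 K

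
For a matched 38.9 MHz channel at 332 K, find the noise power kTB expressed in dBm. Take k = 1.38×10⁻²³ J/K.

−97.5 dBm

P_n = kTB = 1.38×10⁻²³ × 332 × 3.89×10⁷ = 1.78×10⁻¹³ W
In dBm: 10 log₁₀(1.78×10⁻¹³ / 10⁻³) = −97.5 dBm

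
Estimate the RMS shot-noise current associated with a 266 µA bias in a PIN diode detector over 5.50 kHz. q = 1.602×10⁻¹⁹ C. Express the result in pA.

685 pA

I_n = √(2qI·B)
2qI·B = 2 × 1.602×10⁻¹⁹ × 2.66×10⁻⁴ × 5.50×10³ = 4.69×10⁻¹⁹ A²
I_n = √(4.69×10⁻¹⁹) = 6.85×10⁻¹⁰ A = 685 pA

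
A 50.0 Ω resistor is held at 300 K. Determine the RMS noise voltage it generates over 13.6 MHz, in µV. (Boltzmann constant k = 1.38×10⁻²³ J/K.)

3.36 µV

V_n = √(4kTRB)
4kTRB = 4 × 1.38×10⁻²³ × 300 × 5.00×10¹ × 1.36×10⁷ = 1.13×10⁻¹¹ V²
V_n = √(1.13×10⁻¹¹) = 3.36×10⁻⁶ V = 3.36 µV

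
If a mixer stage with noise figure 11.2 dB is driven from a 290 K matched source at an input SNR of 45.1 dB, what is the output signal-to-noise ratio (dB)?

By definition F = SNR_in/SNR_out, so in dB: SNR_out = SNR_in − NF
SNR_out = 45.1 − 11.2 = 33.9 dB

33.9 dB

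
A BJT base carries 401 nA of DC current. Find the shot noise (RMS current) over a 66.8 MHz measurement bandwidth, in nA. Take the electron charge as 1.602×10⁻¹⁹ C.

I_n = √(2qI·B)
2qI·B = 2 × 1.602×10⁻¹⁹ × 4.01×10⁻⁷ × 6.68×10⁷ = 8.58×10⁻¹⁸ A²
I_n = √(8.58×10⁻¹⁸) = 2.93×10⁻⁹ A = 2.93 nA

2.93 nA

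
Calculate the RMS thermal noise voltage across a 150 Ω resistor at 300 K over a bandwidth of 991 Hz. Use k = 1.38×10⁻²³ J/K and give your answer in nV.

49.6 nV

V_n = √(4kTRB)
4kTRB = 4 × 1.38×10⁻²³ × 300 × 1.50×10² × 9.91×10² = 2.46×10⁻¹⁵ V²
V_n = √(2.46×10⁻¹⁵) = 4.96×10⁻⁸ V = 49.6 nV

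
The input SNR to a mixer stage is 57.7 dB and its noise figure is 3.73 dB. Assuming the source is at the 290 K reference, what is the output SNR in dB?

By definition F = SNR_in/SNR_out, so in dB: SNR_out = SNR_in − NF
SNR_out = 57.7 − 3.73 = 53.97 dB

53.97 dB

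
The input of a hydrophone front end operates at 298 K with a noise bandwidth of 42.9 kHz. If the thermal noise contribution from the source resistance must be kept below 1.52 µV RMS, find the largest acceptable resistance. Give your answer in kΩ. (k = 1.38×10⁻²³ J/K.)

Johnson–Nyquist: V_n = √(4kTRB) ⇒ R = V_n² / (4kTB)
4kTB = 4 × 1.38×10⁻²³ × 298 × 4.29×10⁴ = 7.06×10⁻¹⁶
R = (1.52×10⁻⁶)² / 7.06×10⁻¹⁶ = 3.27×10³ Ω = 3.27 kΩ

3.27 kΩ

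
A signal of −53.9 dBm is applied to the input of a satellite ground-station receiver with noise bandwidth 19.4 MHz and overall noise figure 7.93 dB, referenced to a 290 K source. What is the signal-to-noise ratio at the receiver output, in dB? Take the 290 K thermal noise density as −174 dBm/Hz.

Noise floor: N = −174 + 10 log₁₀(B) + NF
10 log₁₀(1.94×10⁷) = 72.88 dB
N = −174 + 72.88 + 7.93 = −93.19 dBm
SNR = P_sig − N = −53.9 − (−93.19) = 39.29 dB → 39.3 dB

39.3 dB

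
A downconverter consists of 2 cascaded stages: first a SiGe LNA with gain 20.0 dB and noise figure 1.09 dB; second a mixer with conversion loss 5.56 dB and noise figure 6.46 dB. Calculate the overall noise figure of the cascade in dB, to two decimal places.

Convert to linear (a loss of L dB is a gain of −L dB): F_i = 10^(NF_i/10), G_i = 10^(G_i,dB/10)
  Stage 1: F_1 = 10^(1.09/10) = 1.285, G_1 = 10^(20.0/10) = 100.0
  Stage 2: F_2 = 10^(6.46/10) = 4.426, G_2 = 10^(−5.56/10) = 0.2780
Friis cascade:
  F = 1.285 + (4.426 − 1)/100.0 = 1.320
NF = 10 log₁₀(1.320) = 1.20 dB

1.20 dB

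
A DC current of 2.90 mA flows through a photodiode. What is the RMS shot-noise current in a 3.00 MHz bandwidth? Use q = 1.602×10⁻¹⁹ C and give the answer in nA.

52.8 nA

I_n = √(2qI·B)
2qI·B = 2 × 1.602×10⁻¹⁹ × 2.90×10⁻³ × 3.00×10⁶ = 2.79×10⁻¹⁵ A²
I_n = √(2.79×10⁻¹⁵) = 5.28×10⁻⁸ A = 52.8 nA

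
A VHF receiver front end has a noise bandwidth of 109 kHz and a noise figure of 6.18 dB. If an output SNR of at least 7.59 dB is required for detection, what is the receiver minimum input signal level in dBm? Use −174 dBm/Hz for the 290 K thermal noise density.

Sensitivity = −174 + 10 log₁₀(B) + NF + SNR_min
= −174 + 50.37 + 6.18 + 7.59
= −109.86 dBm → −109.9 dBm

−109.9 dBm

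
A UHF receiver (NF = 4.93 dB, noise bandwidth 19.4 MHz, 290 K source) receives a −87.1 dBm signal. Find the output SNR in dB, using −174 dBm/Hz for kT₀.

9.1 dB

Noise floor: N = −174 + 10 log₁₀(B) + NF
10 log₁₀(1.94×10⁷) = 72.88 dB
N = −174 + 72.88 + 4.93 = −96.19 dBm
SNR = P_sig − N = −87.1 − (−96.19) = 9.09 dB → 9.1 dB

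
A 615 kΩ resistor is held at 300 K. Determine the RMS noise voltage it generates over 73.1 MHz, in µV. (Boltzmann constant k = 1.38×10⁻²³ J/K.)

V_n = √(4kTRB)
4kTRB = 4 × 1.38×10⁻²³ × 300 × 6.15×10⁵ × 7.31×10⁷ = 7.44×10⁻⁷ V²
V_n = √(7.44×10⁻⁷) = 8.63×10⁻⁴ V = 863 µV

863 µV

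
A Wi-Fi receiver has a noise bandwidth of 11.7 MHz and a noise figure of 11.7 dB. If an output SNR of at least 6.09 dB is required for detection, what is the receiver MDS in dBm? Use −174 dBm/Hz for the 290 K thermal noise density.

−85.5 dBm

Sensitivity = −174 + 10 log₁₀(B) + NF + SNR_min
= −174 + 70.68 + 11.7 + 6.09
= −85.53 dBm → −85.5 dBm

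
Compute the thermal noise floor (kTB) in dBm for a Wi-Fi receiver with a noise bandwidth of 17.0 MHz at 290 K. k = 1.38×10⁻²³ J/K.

−101.7 dBm

P_n = kTB = 1.38×10⁻²³ × 290 × 1.70×10⁷ = 6.80×10⁻¹⁴ W
In dBm: 10 log₁₀(6.80×10⁻¹⁴ / 10⁻³) = −101.7 dBm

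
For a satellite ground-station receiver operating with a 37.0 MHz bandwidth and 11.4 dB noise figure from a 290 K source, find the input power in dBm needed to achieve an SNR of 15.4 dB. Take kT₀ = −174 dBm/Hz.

−71.5 dBm

Sensitivity = −174 + 10 log₁₀(B) + NF + SNR_min
= −174 + 75.68 + 11.4 + 15.4
= −71.52 dBm → −71.5 dBm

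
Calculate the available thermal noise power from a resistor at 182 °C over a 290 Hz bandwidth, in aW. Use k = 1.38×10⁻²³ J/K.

T = 182 °C + 273.15 = 455.15 K
P_n = kTB = 1.38×10⁻²³ × 455.15 × 2.90×10² = 1.82×10⁻¹⁸ W = 1.82 aW

1.82 aW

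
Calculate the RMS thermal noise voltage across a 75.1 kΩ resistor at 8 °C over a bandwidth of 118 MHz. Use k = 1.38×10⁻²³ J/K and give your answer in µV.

T = 8 °C + 273.15 = 281.15 K
V_n = √(4kTRB)
4kTRB = 4 × 1.38×10⁻²³ × 281.15 × 7.51×10⁴ × 1.18×10⁸ = 1.38×10⁻⁷ V²
V_n = √(1.38×10⁻⁷) = 3.71×10⁻⁴ V = 371 µV

371 µV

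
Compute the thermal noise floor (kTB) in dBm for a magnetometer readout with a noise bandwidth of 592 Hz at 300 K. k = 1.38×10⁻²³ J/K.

P_n = kTB = 1.38×10⁻²³ × 300 × 5.92×10² = 2.45×10⁻¹⁸ W
In dBm: 10 log₁₀(2.45×10⁻¹⁸ / 10⁻³) = −146.1 dBm

−146.1 dBm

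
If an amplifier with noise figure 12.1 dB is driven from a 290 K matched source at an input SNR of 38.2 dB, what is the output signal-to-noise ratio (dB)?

26.1 dB

By definition F = SNR_in/SNR_out, so in dB: SNR_out = SNR_in − NF
SNR_out = 38.2 − 12.1 = 26.1 dB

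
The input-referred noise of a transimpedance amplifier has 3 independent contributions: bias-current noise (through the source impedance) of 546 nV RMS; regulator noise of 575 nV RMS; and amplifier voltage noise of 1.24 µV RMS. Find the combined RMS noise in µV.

1.47 µV

Uncorrelated sources add in power (mean-square): V_tot = √(ΣV_i²)
V_tot = √[(5.46×10⁻⁷)² + (5.75×10⁻⁷)² + (1.24×10⁻⁶)²] = 1.47×10⁻⁶ V = 1.47 µV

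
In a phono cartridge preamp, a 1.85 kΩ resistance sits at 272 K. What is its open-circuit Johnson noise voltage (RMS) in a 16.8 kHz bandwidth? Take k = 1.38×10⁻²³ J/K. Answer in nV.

V_n = √(4kTRB)
4kTRB = 4 × 1.38×10⁻²³ × 272 × 1.85×10³ × 1.68×10⁴ = 4.67×10⁻¹³ V²
V_n = √(4.67×10⁻¹³) = 6.83×10⁻⁷ V = 683 nV

683 nV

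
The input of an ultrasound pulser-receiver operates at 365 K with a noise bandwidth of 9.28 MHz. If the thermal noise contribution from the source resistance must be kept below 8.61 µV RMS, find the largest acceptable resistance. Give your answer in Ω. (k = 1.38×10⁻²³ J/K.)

Johnson–Nyquist: V_n = √(4kTRB) ⇒ R = V_n² / (4kTB)
4kTB = 4 × 1.38×10⁻²³ × 365 × 9.28×10⁶ = 1.87×10⁻¹³
R = (8.61×10⁻⁶)² / 1.87×10⁻¹³ = 3.96×10² Ω = 396 Ω

396 Ω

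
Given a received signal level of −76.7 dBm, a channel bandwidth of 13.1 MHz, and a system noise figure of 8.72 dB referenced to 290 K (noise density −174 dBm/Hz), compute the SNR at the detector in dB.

Noise floor: N = −174 + 10 log₁₀(B) + NF
10 log₁₀(1.31×10⁷) = 71.17 dB
N = −174 + 71.17 + 8.72 = −94.11 dBm
SNR = P_sig − N = −76.7 − (−94.11) = 17.41 dB → 17.4 dB

17.4 dB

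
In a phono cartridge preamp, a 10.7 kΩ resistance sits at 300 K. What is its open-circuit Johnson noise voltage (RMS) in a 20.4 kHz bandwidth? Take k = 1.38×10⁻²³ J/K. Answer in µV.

V_n = √(4kTRB)
4kTRB = 4 × 1.38×10⁻²³ × 300 × 1.07×10⁴ × 2.04×10⁴ = 3.61×10⁻¹² V²
V_n = √(3.61×10⁻¹²) = 1.90×10⁻⁶ V = 1.90 µV

1.90 µV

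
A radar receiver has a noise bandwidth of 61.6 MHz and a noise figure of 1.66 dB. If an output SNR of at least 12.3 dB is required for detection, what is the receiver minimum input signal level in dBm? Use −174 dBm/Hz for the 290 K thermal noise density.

−82.1 dBm

Sensitivity = −174 + 10 log₁₀(B) + NF + SNR_min
= −174 + 77.9 + 1.66 + 12.3
= −82.14 dBm → −82.1 dBm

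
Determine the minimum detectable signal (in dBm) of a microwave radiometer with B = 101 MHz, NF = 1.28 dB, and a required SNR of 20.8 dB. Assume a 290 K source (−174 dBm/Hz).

Sensitivity = −174 + 10 log₁₀(B) + NF + SNR_min
= −174 + 80.04 + 1.28 + 20.8
= −71.88 dBm → −71.9 dBm

−71.9 dBm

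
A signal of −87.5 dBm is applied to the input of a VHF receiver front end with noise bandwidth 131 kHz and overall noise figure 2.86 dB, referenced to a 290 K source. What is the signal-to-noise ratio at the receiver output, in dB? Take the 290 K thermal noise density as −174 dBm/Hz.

32.5 dB

Noise floor: N = −174 + 10 log₁₀(B) + NF
10 log₁₀(1.31×10⁵) = 51.17 dB
N = −174 + 51.17 + 2.86 = −119.97 dBm
SNR = P_sig − N = −87.5 − (−119.97) = 32.47 dB → 32.5 dB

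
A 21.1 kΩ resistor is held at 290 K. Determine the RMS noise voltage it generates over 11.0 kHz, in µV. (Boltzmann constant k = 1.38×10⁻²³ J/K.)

V_n = √(4kTRB)
4kTRB = 4 × 1.38×10⁻²³ × 290 × 2.11×10⁴ × 1.10×10⁴ = 3.72×10⁻¹² V²
V_n = √(3.72×10⁻¹²) = 1.93×10⁻⁶ V = 1.93 µV

1.93 µV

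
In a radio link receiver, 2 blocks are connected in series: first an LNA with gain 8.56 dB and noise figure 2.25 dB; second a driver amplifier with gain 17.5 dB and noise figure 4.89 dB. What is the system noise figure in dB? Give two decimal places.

2.94 dB

Convert to linear (a loss of L dB is a gain of −L dB): F_i = 10^(NF_i/10), G_i = 10^(G_i,dB/10)
  Stage 1: F_1 = 10^(2.25/10) = 1.679, G_1 = 10^(8.56/10) = 7.178
  Stage 2: F_2 = 10^(4.89/10) = 3.083, G_2 = 10^(17.5/10) = 56.23
Friis cascade:
  F = 1.679 + (3.083 − 1)/7.178 = 1.969
NF = 10 log₁₀(1.969) = 2.94 dB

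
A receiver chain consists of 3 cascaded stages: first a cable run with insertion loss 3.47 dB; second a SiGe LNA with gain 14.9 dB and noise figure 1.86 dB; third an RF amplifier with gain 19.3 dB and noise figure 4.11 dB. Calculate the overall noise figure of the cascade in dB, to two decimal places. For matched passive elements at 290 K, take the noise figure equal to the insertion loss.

Convert to linear (a loss of L dB is a gain of −L dB): F_i = 10^(NF_i/10), G_i = 10^(G_i,dB/10)
  Stage 1: F_1 = 10^(3.47/10) = 2.223, G_1 = 10^(−3.47/10) = 0.4498
  Stage 2: F_2 = 10^(1.86/10) = 1.535, G_2 = 10^(14.9/10) = 30.90
  Stage 3: F_3 = 10^(4.11/10) = 2.576, G_3 = 10^(19.3/10) = 85.11
Friis cascade:
  F = 2.223 + (1.535 − 1)/0.4498 + (2.576 − 1)/13.90 = 3.525
NF = 10 log₁₀(3.525) = 5.47 dB

5.47 dB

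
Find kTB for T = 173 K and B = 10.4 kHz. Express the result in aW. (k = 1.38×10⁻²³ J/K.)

P_n = kTB = 1.38×10⁻²³ × 173 × 1.04×10⁴ = 2.48×10⁻¹⁷ W = 24.8 aW

24.8 aW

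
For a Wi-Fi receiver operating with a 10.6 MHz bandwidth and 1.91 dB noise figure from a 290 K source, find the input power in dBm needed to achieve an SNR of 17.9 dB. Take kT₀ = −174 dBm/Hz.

−83.9 dBm

Sensitivity = −174 + 10 log₁₀(B) + NF + SNR_min
= −174 + 70.25 + 1.91 + 17.9
= −83.94 dBm → −83.9 dBm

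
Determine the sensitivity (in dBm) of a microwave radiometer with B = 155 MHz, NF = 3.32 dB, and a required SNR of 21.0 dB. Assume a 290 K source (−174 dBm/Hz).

−67.8 dBm

Sensitivity = −174 + 10 log₁₀(B) + NF + SNR_min
= −174 + 81.9 + 3.32 + 21.0
= −67.78 dBm → −67.8 dBm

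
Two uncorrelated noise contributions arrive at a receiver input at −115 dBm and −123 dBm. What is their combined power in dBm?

Convert to linear, add, convert back:
P₁ = 3.16×10⁻¹⁵ W, P₂ = 5.01×10⁻¹⁶ W
P_tot = 3.66×10⁻¹⁵ W → 10 log₁₀(P_tot / 10⁻³) = −114.4 dBm

−114.4 dBm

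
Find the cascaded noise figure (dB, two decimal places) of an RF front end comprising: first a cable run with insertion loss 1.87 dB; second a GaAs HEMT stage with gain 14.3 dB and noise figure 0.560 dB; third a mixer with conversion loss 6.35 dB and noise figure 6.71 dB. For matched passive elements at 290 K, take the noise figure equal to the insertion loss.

Convert to linear (a loss of L dB is a gain of −L dB): F_i = 10^(NF_i/10), G_i = 10^(G_i,dB/10)
  Stage 1: F_1 = 10^(1.87/10) = 1.538, G_1 = 10^(−1.87/10) = 0.6501
  Stage 2: F_2 = 10^(0.560/10) = 1.138, G_2 = 10^(14.3/10) = 26.92
  Stage 3: F_3 = 10^(6.71/10) = 4.688, G_3 = 10^(−6.35/10) = 0.2317
Friis cascade:
  F = 1.538 + (1.138 − 1)/0.6501 + (4.688 − 1)/17.50 = 1.961
NF = 10 log₁₀(1.961) = 2.92 dB

2.92 dB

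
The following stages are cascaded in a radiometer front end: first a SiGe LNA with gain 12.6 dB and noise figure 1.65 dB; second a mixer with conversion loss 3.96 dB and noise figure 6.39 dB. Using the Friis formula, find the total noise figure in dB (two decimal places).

Convert to linear (a loss of L dB is a gain of −L dB): F_i = 10^(NF_i/10), G_i = 10^(G_i,dB/10)
  Stage 1: F_1 = 10^(1.65/10) = 1.462, G_1 = 10^(12.6/10) = 18.20
  Stage 2: F_2 = 10^(6.39/10) = 4.355, G_2 = 10^(−3.96/10) = 0.4018
Friis cascade:
  F = 1.462 + (4.355 − 1)/18.20 = 1.647
NF = 10 log₁₀(1.647) = 2.17 dB

2.17 dB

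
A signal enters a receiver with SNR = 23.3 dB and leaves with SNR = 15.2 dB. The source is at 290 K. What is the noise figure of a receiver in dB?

8.1 dB

NF (dB) = SNR_in(dB) − SNR_out(dB) when the source is at T₀
NF = 23.3 − 15.2 = 8.1 dB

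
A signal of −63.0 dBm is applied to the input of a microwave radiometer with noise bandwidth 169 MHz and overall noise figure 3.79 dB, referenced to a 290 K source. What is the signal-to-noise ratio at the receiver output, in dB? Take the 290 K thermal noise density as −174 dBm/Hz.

24.9 dB

Noise floor: N = −174 + 10 log₁₀(B) + NF
10 log₁₀(1.69×10⁸) = 82.28 dB
N = −174 + 82.28 + 3.79 = −87.93 dBm
SNR = P_sig − N = −63.0 − (−87.93) = 24.93 dB → 24.9 dB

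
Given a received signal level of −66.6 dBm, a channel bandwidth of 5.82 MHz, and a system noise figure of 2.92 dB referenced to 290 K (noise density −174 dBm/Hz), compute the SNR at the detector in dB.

36.8 dB

Noise floor: N = −174 + 10 log₁₀(B) + NF
10 log₁₀(5.82×10⁶) = 67.65 dB
N = −174 + 67.65 + 2.92 = −103.43 dBm
SNR = P_sig − N = −66.6 − (−103.43) = 36.83 dB → 36.8 dB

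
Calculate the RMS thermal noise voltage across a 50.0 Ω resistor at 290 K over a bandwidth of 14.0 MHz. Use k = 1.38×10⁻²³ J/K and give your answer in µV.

V_n = √(4kTRB)
4kTRB = 4 × 1.38×10⁻²³ × 290 × 5.00×10¹ × 1.40×10⁷ = 1.12×10⁻¹¹ V²
V_n = √(1.12×10⁻¹¹) = 3.35×10⁻⁶ V = 3.35 µV

3.35 µV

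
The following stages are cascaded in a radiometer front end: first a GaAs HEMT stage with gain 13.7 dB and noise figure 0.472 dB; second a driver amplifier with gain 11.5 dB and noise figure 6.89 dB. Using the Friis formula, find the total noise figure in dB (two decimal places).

1.07 dB

Convert to linear (a loss of L dB is a gain of −L dB): F_i = 10^(NF_i/10), G_i = 10^(G_i,dB/10)
  Stage 1: F_1 = 10^(0.472/10) = 1.115, G_1 = 10^(13.7/10) = 23.44
  Stage 2: F_2 = 10^(6.89/10) = 4.887, G_2 = 10^(11.5/10) = 14.13
Friis cascade:
  F = 1.115 + (4.887 − 1)/23.44 = 1.281
NF = 10 log₁₀(1.281) = 1.07 dB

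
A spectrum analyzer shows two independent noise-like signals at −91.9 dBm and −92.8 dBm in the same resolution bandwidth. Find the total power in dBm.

Convert to linear, add, convert back:
P₁ = 6.46×10⁻¹³ W, P₂ = 5.25×10⁻¹³ W
P_tot = 1.17×10⁻¹² W → 10 log₁₀(P_tot / 10⁻³) = −89.3 dBm

−89.3 dBm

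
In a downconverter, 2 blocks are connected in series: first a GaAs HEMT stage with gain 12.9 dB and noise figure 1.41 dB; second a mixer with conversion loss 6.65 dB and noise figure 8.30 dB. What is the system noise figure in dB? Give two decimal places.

2.25 dB

Convert to linear (a loss of L dB is a gain of −L dB): F_i = 10^(NF_i/10), G_i = 10^(G_i,dB/10)
  Stage 1: F_1 = 10^(1.41/10) = 1.384, G_1 = 10^(12.9/10) = 19.50
  Stage 2: F_2 = 10^(8.30/10) = 6.761, G_2 = 10^(−6.65/10) = 0.2163
Friis cascade:
  F = 1.384 + (6.761 − 1)/19.50 = 1.679
NF = 10 log₁₀(1.679) = 2.25 dB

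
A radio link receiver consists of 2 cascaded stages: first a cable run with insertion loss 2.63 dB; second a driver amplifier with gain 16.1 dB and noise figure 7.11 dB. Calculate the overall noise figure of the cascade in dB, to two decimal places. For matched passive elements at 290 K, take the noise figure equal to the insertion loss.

9.74 dB

Convert to linear (a loss of L dB is a gain of −L dB): F_i = 10^(NF_i/10), G_i = 10^(G_i,dB/10)
  Stage 1: F_1 = 10^(2.63/10) = 1.832, G_1 = 10^(−2.63/10) = 0.5458
  Stage 2: F_2 = 10^(7.11/10) = 5.140, G_2 = 10^(16.1/10) = 40.74
Friis cascade:
  F = 1.832 + (5.140 − 1)/0.5458 = 9.419
NF = 10 log₁₀(9.419) = 9.74 dB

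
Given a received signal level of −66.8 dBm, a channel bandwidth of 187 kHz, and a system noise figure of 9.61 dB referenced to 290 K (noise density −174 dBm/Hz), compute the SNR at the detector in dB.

Noise floor: N = −174 + 10 log₁₀(B) + NF
10 log₁₀(1.87×10⁵) = 52.72 dB
N = −174 + 52.72 + 9.61 = −111.67 dBm
SNR = P_sig − N = −66.8 − (−111.67) = 44.87 dB → 44.9 dB

44.9 dB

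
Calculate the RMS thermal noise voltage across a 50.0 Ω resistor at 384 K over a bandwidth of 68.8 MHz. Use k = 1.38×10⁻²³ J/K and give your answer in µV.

V_n = √(4kTRB)
4kTRB = 4 × 1.38×10⁻²³ × 384 × 5.00×10¹ × 6.88×10⁷ = 7.29×10⁻¹¹ V²
V_n = √(7.29×10⁻¹¹) = 8.54×10⁻⁶ V = 8.54 µV

8.54 µV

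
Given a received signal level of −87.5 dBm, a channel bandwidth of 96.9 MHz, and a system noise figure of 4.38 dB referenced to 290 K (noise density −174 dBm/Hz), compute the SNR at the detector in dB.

Noise floor: N = −174 + 10 log₁₀(B) + NF
10 log₁₀(9.69×10⁷) = 79.86 dB
N = −174 + 79.86 + 4.38 = −89.76 dBm
SNR = P_sig − N = −87.5 − (−89.76) = 2.26 dB → 2.3 dB

2.3 dB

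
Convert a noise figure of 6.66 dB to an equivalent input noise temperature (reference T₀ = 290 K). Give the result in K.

1054 K

F = 10^(6.66/10) = 4.63447
T_e = (F − 1)·T₀ = (4.63447 − 1) × 290 = 1054 K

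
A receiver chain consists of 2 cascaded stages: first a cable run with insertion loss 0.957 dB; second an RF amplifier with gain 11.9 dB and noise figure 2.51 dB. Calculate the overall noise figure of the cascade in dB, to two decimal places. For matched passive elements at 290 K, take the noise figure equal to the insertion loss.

3.47 dB

Convert to linear (a loss of L dB is a gain of −L dB): F_i = 10^(NF_i/10), G_i = 10^(G_i,dB/10)
  Stage 1: F_1 = 10^(0.957/10) = 1.247, G_1 = 10^(−0.957/10) = 0.8022
  Stage 2: F_2 = 10^(2.51/10) = 1.782, G_2 = 10^(11.9/10) = 15.49
Friis cascade:
  F = 1.247 + (1.782 − 1)/0.8022 = 2.222
NF = 10 log₁₀(2.222) = 3.47 dB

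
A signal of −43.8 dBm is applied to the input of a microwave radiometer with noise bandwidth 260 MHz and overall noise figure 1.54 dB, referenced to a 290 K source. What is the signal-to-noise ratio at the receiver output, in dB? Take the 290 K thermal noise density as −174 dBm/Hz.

44.5 dB

Noise floor: N = −174 + 10 log₁₀(B) + NF
10 log₁₀(2.60×10⁸) = 84.15 dB
N = −174 + 84.15 + 1.54 = −88.31 dBm
SNR = P_sig − N = −43.8 − (−88.31) = 44.51 dB → 44.5 dB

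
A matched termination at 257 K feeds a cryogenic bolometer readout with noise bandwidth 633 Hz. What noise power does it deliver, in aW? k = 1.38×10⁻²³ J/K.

2.24 aW

P_n = kTB = 1.38×10⁻²³ × 257 × 6.33×10² = 2.24×10⁻¹⁸ W = 2.24 aW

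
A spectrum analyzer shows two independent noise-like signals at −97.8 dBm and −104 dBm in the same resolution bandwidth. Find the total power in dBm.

−96.9 dBm

Convert to linear, add, convert back:
P₁ = 1.66×10⁻¹³ W, P₂ = 3.98×10⁻¹⁴ W
P_tot = 2.06×10⁻¹³ W → 10 log₁₀(P_tot / 10⁻³) = −96.9 dBm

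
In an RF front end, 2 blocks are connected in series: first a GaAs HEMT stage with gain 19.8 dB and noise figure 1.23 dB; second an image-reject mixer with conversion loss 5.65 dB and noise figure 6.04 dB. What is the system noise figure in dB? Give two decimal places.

Convert to linear (a loss of L dB is a gain of −L dB): F_i = 10^(NF_i/10), G_i = 10^(G_i,dB/10)
  Stage 1: F_1 = 10^(1.23/10) = 1.327, G_1 = 10^(19.8/10) = 95.50
  Stage 2: F_2 = 10^(6.04/10) = 4.018, G_2 = 10^(−5.65/10) = 0.2723
Friis cascade:
  F = 1.327 + (4.018 − 1)/95.50 = 1.359
NF = 10 log₁₀(1.359) = 1.33 dB

1.33 dB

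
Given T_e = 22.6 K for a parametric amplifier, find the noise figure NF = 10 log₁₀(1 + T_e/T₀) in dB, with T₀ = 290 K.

F = 1 + T_e/T₀ = 1 + 22.6/290 = 1.07793
NF = 10 log₁₀(1.07793) = 0.326 dB

0.326 dB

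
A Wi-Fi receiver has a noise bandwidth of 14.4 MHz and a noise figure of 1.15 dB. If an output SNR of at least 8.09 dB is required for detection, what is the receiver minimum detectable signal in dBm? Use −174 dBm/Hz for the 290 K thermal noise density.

−93.2 dBm

Sensitivity = −174 + 10 log₁₀(B) + NF + SNR_min
= −174 + 71.58 + 1.15 + 8.09
= −93.18 dBm → −93.2 dBm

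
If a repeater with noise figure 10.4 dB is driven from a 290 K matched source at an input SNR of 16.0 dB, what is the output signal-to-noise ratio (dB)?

By definition F = SNR_in/SNR_out, so in dB: SNR_out = SNR_in − NF
SNR_out = 16.0 − 10.4 = 5.6 dB

5.6 dB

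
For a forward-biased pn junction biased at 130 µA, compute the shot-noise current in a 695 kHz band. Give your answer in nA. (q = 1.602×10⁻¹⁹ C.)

5.38 nA

I_n = √(2qI·B)
2qI·B = 2 × 1.602×10⁻¹⁹ × 1.30×10⁻⁴ × 6.95×10⁵ = 2.89×10⁻¹⁷ A²
I_n = √(2.89×10⁻¹⁷) = 5.38×10⁻⁹ A = 5.38 nA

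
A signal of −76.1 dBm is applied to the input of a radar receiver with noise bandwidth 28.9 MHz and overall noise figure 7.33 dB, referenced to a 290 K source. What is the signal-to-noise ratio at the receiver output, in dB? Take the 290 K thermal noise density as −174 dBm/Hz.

16.0 dB

Noise floor: N = −174 + 10 log₁₀(B) + NF
10 log₁₀(2.89×10⁷) = 74.61 dB
N = −174 + 74.61 + 7.33 = −92.06 dBm
SNR = P_sig − N = −76.1 − (−92.06) = 15.96 dB → 16.0 dB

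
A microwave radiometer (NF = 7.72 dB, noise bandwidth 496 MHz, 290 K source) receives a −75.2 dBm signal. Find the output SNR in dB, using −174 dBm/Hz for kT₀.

Noise floor: N = −174 + 10 log₁₀(B) + NF
10 log₁₀(4.96×10⁸) = 86.95 dB
N = −174 + 86.95 + 7.72 = −79.33 dBm
SNR = P_sig − N = −75.2 − (−79.33) = 4.13 dB → 4.1 dB

4.1 dB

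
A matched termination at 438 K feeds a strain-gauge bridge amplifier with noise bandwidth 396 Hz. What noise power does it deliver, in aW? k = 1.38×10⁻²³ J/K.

P_n = kTB = 1.38×10⁻²³ × 438 × 3.96×10² = 2.39×10⁻¹⁸ W = 2.39 aW

2.39 aW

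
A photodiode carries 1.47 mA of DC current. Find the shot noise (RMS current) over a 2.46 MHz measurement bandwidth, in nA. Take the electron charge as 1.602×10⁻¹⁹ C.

34.0 nA

I_n = √(2qI·B)
2qI·B = 2 × 1.602×10⁻¹⁹ × 1.47×10⁻³ × 2.46×10⁶ = 1.16×10⁻¹⁵ A²
I_n = √(1.16×10⁻¹⁵) = 3.40×10⁻⁸ A = 34.0 nA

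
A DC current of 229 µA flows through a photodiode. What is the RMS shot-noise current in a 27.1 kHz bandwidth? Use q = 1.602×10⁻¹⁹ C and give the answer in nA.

I_n = √(2qI·B)
2qI·B = 2 × 1.602×10⁻¹⁹ × 2.29×10⁻⁴ × 2.71×10⁴ = 1.99×10⁻¹⁸ A²
I_n = √(1.99×10⁻¹⁸) = 1.41×10⁻⁹ A = 1.41 nA

1.41 nA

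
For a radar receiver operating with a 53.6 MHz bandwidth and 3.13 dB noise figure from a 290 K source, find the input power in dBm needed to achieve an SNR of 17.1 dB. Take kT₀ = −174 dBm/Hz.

Sensitivity = −174 + 10 log₁₀(B) + NF + SNR_min
= −174 + 77.29 + 3.13 + 17.1
= −76.48 dBm → −76.5 dBm

−76.5 dBm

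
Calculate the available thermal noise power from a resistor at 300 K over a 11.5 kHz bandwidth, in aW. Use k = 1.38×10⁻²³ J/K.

P_n = kTB = 1.38×10⁻²³ × 300 × 1.15×10⁴ = 4.76×10⁻¹⁷ W = 47.6 aW

47.6 aW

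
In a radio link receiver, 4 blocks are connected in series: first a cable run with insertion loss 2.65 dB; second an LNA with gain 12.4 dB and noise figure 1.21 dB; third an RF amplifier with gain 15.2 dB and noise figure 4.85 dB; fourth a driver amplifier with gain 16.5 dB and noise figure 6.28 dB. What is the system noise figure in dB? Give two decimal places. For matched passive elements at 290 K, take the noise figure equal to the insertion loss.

4.25 dB

Convert to linear (a loss of L dB is a gain of −L dB): F_i = 10^(NF_i/10), G_i = 10^(G_i,dB/10)
  Stage 1: F_1 = 10^(2.65/10) = 1.841, G_1 = 10^(−2.65/10) = 0.5433
  Stage 2: F_2 = 10^(1.21/10) = 1.321, G_2 = 10^(12.4/10) = 17.38
  Stage 3: F_3 = 10^(4.85/10) = 3.055, G_3 = 10^(15.2/10) = 33.11
  Stage 4: F_4 = 10^(6.28/10) = 4.246, G_4 = 10^(16.5/10) = 44.67
Friis cascade:
  F = 1.841 + (1.321 − 1)/0.5433 + (3.055 − 1)/9.441 + (4.246 − 1)/312.6 = 2.660
NF = 10 log₁₀(2.660) = 4.25 dB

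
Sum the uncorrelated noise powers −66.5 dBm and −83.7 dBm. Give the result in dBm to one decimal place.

Convert to linear, add, convert back:
P₁ = 2.24×10⁻¹⁰ W, P₂ = 4.27×10⁻¹² W
P_tot = 2.28×10⁻¹⁰ W → 10 log₁₀(P_tot / 10⁻³) = −66.4 dBm

−66.4 dBm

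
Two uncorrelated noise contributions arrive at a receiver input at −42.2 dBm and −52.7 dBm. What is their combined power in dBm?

Convert to linear, add, convert back:
P₁ = 6.03×10⁻⁸ W, P₂ = 5.37×10⁻⁹ W
P_tot = 6.56×10⁻⁸ W → 10 log₁₀(P_tot / 10⁻³) = −41.8 dBm

−41.8 dBm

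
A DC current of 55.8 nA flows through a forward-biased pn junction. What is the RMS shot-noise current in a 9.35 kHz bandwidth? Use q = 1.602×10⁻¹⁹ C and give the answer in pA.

I_n = √(2qI·B)
2qI·B = 2 × 1.602×10⁻¹⁹ × 5.58×10⁻⁸ × 9.35×10³ = 1.67×10⁻²² A²
I_n = √(1.67×10⁻²²) = 1.29×10⁻¹¹ A = 12.9 pA

12.9 pA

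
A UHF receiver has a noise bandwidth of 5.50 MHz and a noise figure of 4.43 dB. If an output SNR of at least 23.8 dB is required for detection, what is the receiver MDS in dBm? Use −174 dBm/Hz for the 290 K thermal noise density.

−78.4 dBm

Sensitivity = −174 + 10 log₁₀(B) + NF + SNR_min
= −174 + 67.4 + 4.43 + 23.8
= −78.37 dBm → −78.4 dBm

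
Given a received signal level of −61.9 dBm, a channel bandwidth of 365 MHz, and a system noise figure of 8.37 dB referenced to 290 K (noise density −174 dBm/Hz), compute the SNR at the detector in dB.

18.1 dB

Noise floor: N = −174 + 10 log₁₀(B) + NF
10 log₁₀(3.65×10⁸) = 85.62 dB
N = −174 + 85.62 + 8.37 = −80.01 dBm
SNR = P_sig − N = −61.9 − (−80.01) = 18.11 dB → 18.1 dB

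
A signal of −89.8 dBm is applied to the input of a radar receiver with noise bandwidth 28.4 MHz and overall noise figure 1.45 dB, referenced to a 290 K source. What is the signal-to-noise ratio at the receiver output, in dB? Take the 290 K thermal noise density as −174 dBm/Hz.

8.2 dB

Noise floor: N = −174 + 10 log₁₀(B) + NF
10 log₁₀(2.84×10⁷) = 74.53 dB
N = −174 + 74.53 + 1.45 = −98.02 dBm
SNR = P_sig − N = −89.8 − (−98.02) = 8.22 dB → 8.2 dB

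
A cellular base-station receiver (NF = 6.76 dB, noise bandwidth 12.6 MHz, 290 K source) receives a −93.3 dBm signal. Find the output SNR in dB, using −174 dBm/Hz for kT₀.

Noise floor: N = −174 + 10 log₁₀(B) + NF
10 log₁₀(1.26×10⁷) = 71 dB
N = −174 + 71 + 6.76 = −96.24 dBm
SNR = P_sig − N = −93.3 − (−96.24) = 2.94 dB → 2.9 dB

2.9 dB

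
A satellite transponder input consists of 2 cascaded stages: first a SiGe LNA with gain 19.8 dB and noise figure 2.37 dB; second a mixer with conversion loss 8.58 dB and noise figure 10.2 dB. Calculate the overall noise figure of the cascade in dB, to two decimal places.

Convert to linear (a loss of L dB is a gain of −L dB): F_i = 10^(NF_i/10), G_i = 10^(G_i,dB/10)
  Stage 1: F_1 = 10^(2.37/10) = 1.726, G_1 = 10^(19.8/10) = 95.50
  Stage 2: F_2 = 10^(10.2/10) = 10.47, G_2 = 10^(−8.58/10) = 0.1387
Friis cascade:
  F = 1.726 + (10.47 − 1)/95.50 = 1.825
NF = 10 log₁₀(1.825) = 2.61 dB

2.61 dB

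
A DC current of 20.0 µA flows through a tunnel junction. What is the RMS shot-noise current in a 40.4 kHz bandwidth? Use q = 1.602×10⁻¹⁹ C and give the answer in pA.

509 pA

I_n = √(2qI·B)
2qI·B = 2 × 1.602×10⁻¹⁹ × 2.00×10⁻⁵ × 4.04×10⁴ = 2.59×10⁻¹⁹ A²
I_n = √(2.59×10⁻¹⁹) = 5.09×10⁻¹⁰ A = 509 pA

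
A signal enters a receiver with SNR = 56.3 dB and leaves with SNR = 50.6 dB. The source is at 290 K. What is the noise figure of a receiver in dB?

NF (dB) = SNR_in(dB) − SNR_out(dB) when the source is at T₀
NF = 56.3 − 50.6 = 5.7 dB

5.7 dB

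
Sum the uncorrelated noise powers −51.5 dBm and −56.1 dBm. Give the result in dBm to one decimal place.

−50.2 dBm

Convert to linear, add, convert back:
P₁ = 7.08×10⁻⁹ W, P₂ = 2.45×10⁻⁹ W
P_tot = 9.53×10⁻⁹ W → 10 log₁₀(P_tot / 10⁻³) = −50.2 dBm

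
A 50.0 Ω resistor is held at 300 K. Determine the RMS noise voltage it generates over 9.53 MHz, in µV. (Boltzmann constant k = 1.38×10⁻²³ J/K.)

2.81 µV

V_n = √(4kTRB)
4kTRB = 4 × 1.38×10⁻²³ × 300 × 5.00×10¹ × 9.53×10⁶ = 7.89×10⁻¹² V²
V_n = √(7.89×10⁻¹²) = 2.81×10⁻⁶ V = 2.81 µV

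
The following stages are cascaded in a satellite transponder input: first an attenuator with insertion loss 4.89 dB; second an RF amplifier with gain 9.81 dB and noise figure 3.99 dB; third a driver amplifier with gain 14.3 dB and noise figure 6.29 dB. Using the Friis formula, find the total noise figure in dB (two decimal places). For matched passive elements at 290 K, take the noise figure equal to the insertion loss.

Convert to linear (a loss of L dB is a gain of −L dB): F_i = 10^(NF_i/10), G_i = 10^(G_i,dB/10)
  Stage 1: F_1 = 10^(4.89/10) = 3.083, G_1 = 10^(−4.89/10) = 0.3243
  Stage 2: F_2 = 10^(3.99/10) = 2.506, G_2 = 10^(9.81/10) = 9.572
  Stage 3: F_3 = 10^(6.29/10) = 4.256, G_3 = 10^(14.3/10) = 26.92
Friis cascade:
  F = 3.083 + (2.506 − 1)/0.3243 + (4.256 − 1)/3.105 = 8.776
NF = 10 log₁₀(8.776) = 9.43 dB

9.43 dB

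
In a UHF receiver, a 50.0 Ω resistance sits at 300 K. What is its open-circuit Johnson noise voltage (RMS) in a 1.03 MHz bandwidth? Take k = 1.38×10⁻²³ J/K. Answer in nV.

923 nV

V_n = √(4kTRB)
4kTRB = 4 × 1.38×10⁻²³ × 300 × 5.00×10¹ × 1.03×10⁶ = 8.53×10⁻¹³ V²
V_n = √(8.53×10⁻¹³) = 9.23×10⁻⁷ V = 923 nV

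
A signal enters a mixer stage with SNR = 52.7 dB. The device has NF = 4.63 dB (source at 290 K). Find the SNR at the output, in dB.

48.07 dB

By definition F = SNR_in/SNR_out, so in dB: SNR_out = SNR_in − NF
SNR_out = 52.7 − 4.63 = 48.07 dB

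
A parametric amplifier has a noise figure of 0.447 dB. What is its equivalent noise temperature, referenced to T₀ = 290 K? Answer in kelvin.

31.4 K

F = 10^(0.447/10) = 1.10841
T_e = (F − 1)·T₀ = (1.10841 − 1) × 290 = 31.4 K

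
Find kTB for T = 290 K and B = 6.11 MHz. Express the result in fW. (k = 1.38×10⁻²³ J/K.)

24.5 fW

P_n = kTB = 1.38×10⁻²³ × 290 × 6.11×10⁶ = 2.45×10⁻¹⁴ W = 24.5 fW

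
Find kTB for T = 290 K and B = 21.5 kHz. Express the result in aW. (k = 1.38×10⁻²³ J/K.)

86.0 aW

P_n = kTB = 1.38×10⁻²³ × 290 × 2.15×10⁴ = 8.60×10⁻¹⁷ W = 86.0 aW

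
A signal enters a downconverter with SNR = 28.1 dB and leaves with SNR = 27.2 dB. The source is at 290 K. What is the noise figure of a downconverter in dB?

0.9 dB

NF (dB) = SNR_in(dB) − SNR_out(dB) when the source is at T₀
NF = 28.1 − 27.2 = 0.9 dB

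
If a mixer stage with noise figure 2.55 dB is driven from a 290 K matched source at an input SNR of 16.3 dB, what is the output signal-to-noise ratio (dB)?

13.75 dB

By definition F = SNR_in/SNR_out, so in dB: SNR_out = SNR_in − NF
SNR_out = 16.3 − 2.55 = 13.75 dB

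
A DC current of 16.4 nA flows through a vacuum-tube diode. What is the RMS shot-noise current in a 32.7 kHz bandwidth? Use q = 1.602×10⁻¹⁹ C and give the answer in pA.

13.1 pA

I_n = √(2qI·B)
2qI·B = 2 × 1.602×10⁻¹⁹ × 1.64×10⁻⁸ × 3.27×10⁴ = 1.72×10⁻²² A²
I_n = √(1.72×10⁻²²) = 1.31×10⁻¹¹ A = 13.1 pA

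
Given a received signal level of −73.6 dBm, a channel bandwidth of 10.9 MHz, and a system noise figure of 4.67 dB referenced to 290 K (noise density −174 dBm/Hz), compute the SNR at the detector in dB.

25.4 dB

Noise floor: N = −174 + 10 log₁₀(B) + NF
10 log₁₀(1.09×10⁷) = 70.37 dB
N = −174 + 70.37 + 4.67 = −98.96 dBm
SNR = P_sig − N = −73.6 − (−98.96) = 25.36 dB → 25.4 dB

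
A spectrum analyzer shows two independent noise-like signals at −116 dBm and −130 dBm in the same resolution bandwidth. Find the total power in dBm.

−115.8 dBm

Convert to linear, add, convert back:
P₁ = 2.51×10⁻¹⁵ W, P₂ = 1.00×10⁻¹⁶ W
P_tot = 2.61×10⁻¹⁵ W → 10 log₁₀(P_tot / 10⁻³) = −115.8 dBm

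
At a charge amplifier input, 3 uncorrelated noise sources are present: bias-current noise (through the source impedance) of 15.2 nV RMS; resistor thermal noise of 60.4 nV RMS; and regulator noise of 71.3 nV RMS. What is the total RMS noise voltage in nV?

94.7 nV

Uncorrelated sources add in power (mean-square): V_tot = √(ΣV_i²)
V_tot = √[(1.52×10⁻⁸)² + (6.04×10⁻⁸)² + (7.13×10⁻⁸)²] = 9.47×10⁻⁸ V = 94.7 nV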